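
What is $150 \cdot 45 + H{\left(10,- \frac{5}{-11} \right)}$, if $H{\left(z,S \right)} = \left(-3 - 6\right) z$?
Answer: $6660$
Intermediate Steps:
$H{\left(z,S \right)} = - 9 z$ ($H{\left(z,S \right)} = \left(-3 - 6\right) z = - 9 z$)
$150 \cdot 45 + H{\left(10,- \frac{5}{-11} \right)} = 150 \cdot 45 - 90 = 6750 - 90 = 6660$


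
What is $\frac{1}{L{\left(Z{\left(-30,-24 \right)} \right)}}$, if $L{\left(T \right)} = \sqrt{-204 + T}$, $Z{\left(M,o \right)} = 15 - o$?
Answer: $- \frac{i \sqrt{165}}{165} \approx - 0.07785 i$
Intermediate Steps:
$\frac{1}{L{\left(Z{\left(-30,-24 \right)} \right)}} = \frac{1}{\sqrt{-204 + \left(15 - -24\right)}} = \frac{1}{\sqrt{-204 + \left(15 + 24\right)}} = \frac{1}{\sqrt{-204 + 39}} = \frac{1}{\sqrt{-165}} = \frac{1}{i \sqrt{165}} = - \frac{i \sqrt{165}}{165}$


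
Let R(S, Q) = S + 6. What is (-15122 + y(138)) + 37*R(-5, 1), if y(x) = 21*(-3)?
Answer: -15148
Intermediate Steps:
y(x) = -63
R(S, Q) = 6 + S
(-15122 + y(138)) + 37*R(-5, 1) = (-15122 - 63) + 37*(6 - 5) = -15185 + 37*1 = -15185 + 37 = -15148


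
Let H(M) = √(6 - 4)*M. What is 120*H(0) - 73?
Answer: -73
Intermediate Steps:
H(M) = M*√2 (H(M) = √2*M = M*√2)
120*H(0) - 73 = 120*(0*√2) - 73 = 120*0 - 73 = 0 - 73 = -73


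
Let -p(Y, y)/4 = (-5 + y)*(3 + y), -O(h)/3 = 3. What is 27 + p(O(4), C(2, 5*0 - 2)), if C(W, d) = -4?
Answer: -9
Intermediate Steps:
O(h) = -9 (O(h) = -3*3 = -9)
p(Y, y) = -4*(-5 + y)*(3 + y)
27 + p(O(4), C(2, 5*0 - 2)) = 27 + (60 - 4*(-4)² + 8*(-4)) = 27 + (60 - 4*16 - 32) = 27 + (60 - 64 - 32) = 27 - 36 = -9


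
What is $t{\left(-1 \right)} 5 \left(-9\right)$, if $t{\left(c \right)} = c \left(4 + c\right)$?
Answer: $135$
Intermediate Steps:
$t{\left(-1 \right)} 5 \left(-9\right) = - (4 - 1) 5 \left(-9\right) = \left(-1\right) 3 \cdot 5 \left(-9\right) = \left(-3\right) 5 \left(-9\right) = \left(-15\right) \left(-9\right) = 135$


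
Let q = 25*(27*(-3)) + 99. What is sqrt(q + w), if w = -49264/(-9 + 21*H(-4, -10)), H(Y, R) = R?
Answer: I*sqrt(81584070)/219 ≈ 41.244*I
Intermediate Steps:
w = 49264/219 (w = -49264/(-9 + 21*(-10)) = -49264/(-9 - 210) = -49264/(-219) = -49264*(-1/219) = 49264/219 ≈ 224.95)
q = -1926 (q = 25*(-81) + 99 = -2025 + 99 = -1926)
sqrt(q + w) = sqrt(-1926 + 49264/219) = sqrt(-372530/219) = I*sqrt(81584070)/219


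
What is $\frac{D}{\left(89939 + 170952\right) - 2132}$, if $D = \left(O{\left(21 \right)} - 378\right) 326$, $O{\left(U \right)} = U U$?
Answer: $\frac{2282}{28751} \approx 0.079371$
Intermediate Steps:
$O{\left(U \right)} = U^{2}$
$D = 20538$ ($D = \left(21^{2} - 378\right) 326 = \left(441 - 378\right) 326 = 63 \cdot 326 = 20538$)
$\frac{D}{\left(89939 + 170952\right) - 2132} = \frac{20538}{\left(89939 + 170952\right) - 2132} = \frac{20538}{260891 - 2132} = \frac{20538}{258759} = 20538 \cdot \frac{1}{258759} = \frac{2282}{28751}$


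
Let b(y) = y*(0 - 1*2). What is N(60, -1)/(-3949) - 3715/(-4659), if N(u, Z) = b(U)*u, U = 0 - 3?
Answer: 12993295/18398391 ≈ 0.70622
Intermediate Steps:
U = -3
b(y) = -2*y (b(y) = y*(0 - 2) = y*(-2) = -2*y)
N(u, Z) = 6*u (N(u, Z) = (-2*(-3))*u = 6*u)
N(60, -1)/(-3949) - 3715/(-4659) = (6*60)/(-3949) - 3715/(-4659) = 360*(-1/3949) - 3715*(-1/4659) = -360/3949 + 3715/4659 = 12993295/18398391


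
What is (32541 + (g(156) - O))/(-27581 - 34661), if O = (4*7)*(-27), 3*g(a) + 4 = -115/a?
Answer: -15582257/29129256 ≈ -0.53493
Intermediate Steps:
g(a) = -4/3 - 115/(3*a) (g(a) = -4/3 + (-115/a)/3 = -4/3 - 115/(3*a))
O = -756 (O = 28*(-27) = -756)
(32541 + (g(156) - O))/(-27581 - 34661) = (32541 + ((1/3)*(-115 - 4*156)/156 - 1*(-756)))/(-27581 - 34661) = (32541 + ((1/3)*(1/156)*(-115 - 624) + 756))/(-62242) = (32541 + ((1/3)*(1/156)*(-739) + 756))*(-1/62242) = (32541 + (-739/468 + 756))*(-1/62242) = (32541 + 353069/468)*(-1/62242) = (15582257/468)*(-1/62242) = -15582257/29129256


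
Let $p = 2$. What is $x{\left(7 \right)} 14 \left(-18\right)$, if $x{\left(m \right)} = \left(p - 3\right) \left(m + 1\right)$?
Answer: $2016$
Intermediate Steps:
$x{\left(m \right)} = -1 - m$ ($x{\left(m \right)} = \left(2 - 3\right) \left(m + 1\right) = - (1 + m) = -1 - m$)
$x{\left(7 \right)} 14 \left(-18\right) = \left(-1 - 7\right) 14 \left(-18\right) = \left(-8\right) 14 \left(-18\right) = \left(-112\right) \left(-18\right) = 2016$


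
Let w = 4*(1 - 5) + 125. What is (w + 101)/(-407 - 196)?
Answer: -70/201 ≈ -0.34826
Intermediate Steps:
w = 109 (w = 4*(-4) + 125 = -16 + 125 = 109)
(w + 101)/(-407 - 196) = (109 + 101)/(-407 - 196) = 210/(-603) = 210*(-1/603) = -70/201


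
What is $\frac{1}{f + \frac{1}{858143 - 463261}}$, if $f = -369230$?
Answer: $- \frac{394882}{145802280859} \approx -2.7083 \cdot 10^{-6}$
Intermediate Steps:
$\frac{1}{f + \frac{1}{858143 - 463261}} = \frac{1}{-369230 + \frac{1}{858143 - 463261}} = \frac{1}{-369230 + \frac{1}{394882}} = \frac{1}{- \frac{145802280859}{394882}} = - \frac{394882}{145802280859}$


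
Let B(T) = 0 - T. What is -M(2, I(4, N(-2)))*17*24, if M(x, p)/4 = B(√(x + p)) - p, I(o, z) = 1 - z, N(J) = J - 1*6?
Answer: 14688 + 1632*√11 ≈ 20101.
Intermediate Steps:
B(T) = -T
N(J) = -6 + J (N(J) = J - 6 = -6 + J)
M(x, p) = -4*p - 4*√(p + x) (M(x, p) = 4*(-√(x + p) - p) = 4*(-√(p + x) - p) = 4*(-p - √(p + x)) = -4*p - 4*√(p + x))
-M(2, I(4, N(-2)))*17*24 = -(-4*(1 - (-6 - 2)) - 4*√((1 - (-6 - 2)) + 2))*17*24 = -(-4*(1 - 1*(-8)) - 4*√((1 - 1*(-8)) + 2))*17*24 = -(-4*(1 + 8) - 4*√((1 + 8) + 2))*17*24 = -(-4*9 - 4*√(9 + 2))*17*24 = -(-36 - 4*√11)*17*24 = -(-612 - 68*√11)*24 = -(-14688 - 1632*√11) = 14688 + 1632*√11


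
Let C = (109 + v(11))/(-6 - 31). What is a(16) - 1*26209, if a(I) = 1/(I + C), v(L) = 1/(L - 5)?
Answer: -75927251/2897 ≈ -26209.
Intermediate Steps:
v(L) = 1/(-5 + L)
C = -655/222 (C = (109 + 1/(-5 + 11))/(-6 - 31) = (109 + 1/6)/(-37) = (109 + 1/6)*(-1/37) = (655/6)*(-1/37) = -655/222 ≈ -2.9505)
a(I) = 1/(-655/222 + I) (a(I) = 1/(I - 655/222) = 1/(-655/222 + I))
a(16) - 1*26209 = 222/(-655 + 222*16) - 1*26209 = 222/(-655 + 3552) - 26209 = 222/2897 - 26209 = -75927251/2897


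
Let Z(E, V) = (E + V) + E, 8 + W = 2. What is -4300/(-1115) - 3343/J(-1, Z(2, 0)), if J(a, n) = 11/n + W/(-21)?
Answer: -20800592/18955 ≈ -1097.4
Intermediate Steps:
W = -6 (W = -8 + 2 = -6)
Z(E, V) = V + 2*E
J(a, n) = 2/7 + 11/n (J(a, n) = 11/n - 6/(-21) = 11/n - 6*(-1/21) = 11/n + 2/7 = 2/7 + 11/n)
-4300/(-1115) - 3343/J(-1, Z(2, 0)) = -4300/(-1115) - 3343/(2/7 + 11/(0 + 2*2)) = -4300*(-1/1115) - 3343/(2/7 + 11/(0 + 4)) = 860/223 - 3343/(2/7 + 11/4) = 860/223 - 3343/85/28 = 860/223 - 3343*28/85 = 860/223 - 93604/85 = -20800592/18955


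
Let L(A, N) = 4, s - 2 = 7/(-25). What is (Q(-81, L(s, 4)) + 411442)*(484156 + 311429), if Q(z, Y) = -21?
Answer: 327320376285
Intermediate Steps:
s = 43/25 (s = 2 + 7/(-25) = 2 + 7*(-1/25) = 2 - 7/25 = 43/25 ≈ 1.7200)
(Q(-81, L(s, 4)) + 411442)*(484156 + 311429) = (-21 + 411442)*(484156 + 311429) = 411421*795585 = 327320376285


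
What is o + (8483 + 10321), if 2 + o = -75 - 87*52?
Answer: 14203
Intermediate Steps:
o = -4601 (o = -2 + (-75 - 87*52) = -2 + (-75 - 4524) = -2 - 4599 = -4601)
o + (8483 + 10321) = -4601 + (8483 + 10321) = -4601 + 18804 = 14203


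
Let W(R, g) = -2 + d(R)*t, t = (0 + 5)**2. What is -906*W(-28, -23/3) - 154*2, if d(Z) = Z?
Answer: 635704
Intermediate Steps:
t = 25 (t = 5**2 = 25)
W(R, g) = -2 + 25*R (W(R, g) = -2 + R*25 = -2 + 25*R)
-906*W(-28, -23/3) - 154*2 = -906*(-2 + 25*(-28)) - 154*2 = -906*(-2 - 700) - 308 = -906*(-702) - 308 = 636012 - 308 = 635704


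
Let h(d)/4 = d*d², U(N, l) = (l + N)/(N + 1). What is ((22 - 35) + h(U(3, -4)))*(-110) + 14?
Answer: 11607/8 ≈ 1450.9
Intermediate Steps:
U(N, l) = (N + l)/(1 + N)
h(d) = 4*d³ (h(d) = 4*(d*d²) = 4*d³)
((22 - 35) + h(U(3, -4)))*(-110) + 14 = ((22 - 35) + 4*((3 - 4)/(1 + 3))³)*(-110) + 14 = (-13 + 4*(-1/4)³)*(-110) + 14 = (-13 + 4*((¼)*(-1))³)*(-110) + 14 = (-13 + 4*(-¼)³)*(-110) + 14 = (-13 + 4*(-1/64))*(-110) + 14 = (-13 - 1/16)*(-110) + 14 = -209/16*(-110) + 14 = 11495/8 + 14 = 11607/8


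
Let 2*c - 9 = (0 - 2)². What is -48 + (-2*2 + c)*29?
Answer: 49/2 ≈ 24.500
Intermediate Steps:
c = 13/2 (c = 9/2 + (0 - 2)²/2 = 9/2 + (½)*(-2)² = 9/2 + (½)*4 = 9/2 + 2 = 13/2 ≈ 6.5000)
-48 + (-2*2 + c)*29 = -48 + (-2*2 + 13/2)*29 = -48 + (-4 + 13/2)*29 = -48 + (5/2)*29 = -48 + 145/2 = 49/2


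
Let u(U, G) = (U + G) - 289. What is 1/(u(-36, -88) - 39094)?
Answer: -1/39507 ≈ -2.5312e-5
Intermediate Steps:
u(U, G) = -289 + G + U (u(U, G) = (G + U) - 289 = -289 + G + U)
1/(u(-36, -88) - 39094) = 1/((-289 - 88 - 36) - 39094) = 1/(-413 - 39094) = 1/(-39507) = -1/39507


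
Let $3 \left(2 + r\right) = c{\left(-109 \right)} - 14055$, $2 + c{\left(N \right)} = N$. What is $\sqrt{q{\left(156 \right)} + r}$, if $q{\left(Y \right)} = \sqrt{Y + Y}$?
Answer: $\sqrt{-4724 + 2 \sqrt{78}} \approx 68.603 i$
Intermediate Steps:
$c{\left(N \right)} = -2 + N$
$q{\left(Y \right)} = \sqrt{2} \sqrt{Y}$ ($q{\left(Y \right)} = \sqrt{2 Y} = \sqrt{2} \sqrt{Y}$)
$r = -4724$ ($r = -2 + \frac{\left(-2 - 109\right) - 14055}{3} = -2 + \frac{-111 - 14055}{3} = -2 + \frac{1}{3} \left(-14166\right) = -2 - 4722 = -4724$)
$\sqrt{q{\left(156 \right)} + r} = \sqrt{\sqrt{2} \sqrt{156} - 4724} = \sqrt{\sqrt{2} \cdot 2 \sqrt{39} - 4724} = \sqrt{2 \sqrt{78} - 4724} = \sqrt{-4724 + 2 \sqrt{78}}$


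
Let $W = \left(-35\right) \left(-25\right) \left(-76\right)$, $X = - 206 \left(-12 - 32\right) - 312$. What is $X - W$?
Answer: $75252$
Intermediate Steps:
$X = 8752$ ($X = - 206 \left(-12 - 32\right) - 312 = \left(-206\right) \left(-44\right) - 312 = 9064 - 312 = 8752$)
$W = -66500$ ($W = 875 \left(-76\right) = -66500$)
$X - W = 8752 - -66500 = 8752 + 66500 = 75252$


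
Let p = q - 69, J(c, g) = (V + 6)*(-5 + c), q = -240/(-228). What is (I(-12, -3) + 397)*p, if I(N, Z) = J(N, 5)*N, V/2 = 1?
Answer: -2619439/19 ≈ -1.3787e+5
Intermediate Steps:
V = 2 (V = 2*1 = 2)
q = 20/19 (q = -240*(-1/228) = 20/19 ≈ 1.0526)
J(c, g) = -40 + 8*c (J(c, g) = (2 + 6)*(-5 + c) = 8*(-5 + c) = -40 + 8*c)
p = -1291/19 (p = 20/19 - 69 = -1291/19 ≈ -67.947)
I(N, Z) = N*(-40 + 8*N) (I(N, Z) = (-40 + 8*N)*N = N*(-40 + 8*N))
(I(-12, -3) + 397)*p = (8*(-12)*(-5 - 12) + 397)*(-1291/19) = (8*(-12)*(-17) + 397)*(-1291/19) = (1632 + 397)*(-1291/19) = 2029*(-1291/19) = -2619439/19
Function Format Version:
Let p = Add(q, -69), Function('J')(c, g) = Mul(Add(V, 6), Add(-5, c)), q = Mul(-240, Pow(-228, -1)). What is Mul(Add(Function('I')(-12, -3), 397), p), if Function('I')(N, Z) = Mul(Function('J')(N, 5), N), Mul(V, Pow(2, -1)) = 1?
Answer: Rational(-2619439, 19) ≈ -1.3787e+5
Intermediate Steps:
V = 2 (V = Mul(2, 1) = 2)
q = Rational(20, 19) (q = Mul(-240, Rational(-1, 228)) = Rational(20, 19) ≈ 1.0526)
Function('J')(c, g) = Add(-40, Mul(8, c)) (Function('J')(c, g) = Mul(Add(2, 6), Add(-5, c)) = Mul(8, Add(-5, c)) = Add(-40, Mul(8, c)))
p = Rational(-1291, 19) (p = Add(Rational(20, 19), -69) = Rational(-1291, 19) ≈ -67.947)
Function('I')(N, Z) = Mul(N, Add(-40, Mul(8, N))) (Function('I')(N, Z) = Mul(Add(-40, Mul(8, N)), N) = Mul(N, Add(-40, Mul(8, N))))
Mul(Add(Function('I')(-12, -3), 397), p) = Mul(Add(Mul(8, -12, Add(-5, -12)), 397), Rational(-1291, 19)) = Mul(Add(Mul(8, -12, -17), 397), Rational(-1291, 19)) = Mul(Add(1632, 397), Rational(-1291, 19)) = Mul(2029, Rational(-1291, 19)) = Rational(-2619439, 19)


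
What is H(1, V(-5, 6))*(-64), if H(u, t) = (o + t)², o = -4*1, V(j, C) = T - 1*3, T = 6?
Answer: -64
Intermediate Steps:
V(j, C) = 3 (V(j, C) = 6 - 1*3 = 6 - 3 = 3)
o = -4
H(u, t) = (-4 + t)²
H(1, V(-5, 6))*(-64) = (-4 + 3)²*(-64) = (-1)²*(-64) = 1*(-64) = -64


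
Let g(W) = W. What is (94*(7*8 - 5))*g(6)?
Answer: 28764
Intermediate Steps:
(94*(7*8 - 5))*g(6) = (94*(7*8 - 5))*6 = (94*(56 - 5))*6 = (94*51)*6 = 4794*6 = 28764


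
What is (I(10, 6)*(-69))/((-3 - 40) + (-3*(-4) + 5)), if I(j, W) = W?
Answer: 207/13 ≈ 15.923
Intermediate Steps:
(I(10, 6)*(-69))/((-3 - 40) + (-3*(-4) + 5)) = (6*(-69))/((-3 - 40) + (-3*(-4) + 5)) = -414/(-43 + (12 + 5)) = -414/(-43 + 17) = -414/(-26) = -414*(-1/26) = 207/13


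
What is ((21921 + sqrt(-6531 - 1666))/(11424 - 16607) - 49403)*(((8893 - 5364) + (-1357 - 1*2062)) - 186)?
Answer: 19461902920/5183 + 76*I*sqrt(8197)/5183 ≈ 3.7549e+6 + 1.3276*I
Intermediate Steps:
((21921 + sqrt(-6531 - 1666))/(11424 - 16607) - 49403)*(((8893 - 5364) + (-1357 - 1*2062)) - 186) = ((21921 + sqrt(-8197))/(-5183) - 49403)*((3529 + (-1357 - 2062)) - 186) = ((21921 + I*sqrt(8197))*(-1/5183) - 49403)*((3529 - 3419) - 186) = ((-21921/5183 - I*sqrt(8197)/5183) - 49403)*(110 - 186) = (-256077670/5183 - I*sqrt(8197)/5183)*(-76) = 19461902920/5183 + 76*I*sqrt(8197)/5183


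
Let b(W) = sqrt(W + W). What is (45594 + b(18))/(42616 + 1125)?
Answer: 45600/43741 ≈ 1.0425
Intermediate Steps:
b(W) = sqrt(2)*sqrt(W) (b(W) = sqrt(2*W) = sqrt(2)*sqrt(W))
(45594 + b(18))/(42616 + 1125) = (45594 + sqrt(2)*sqrt(18))/(42616 + 1125) = (45594 + sqrt(2)*(3*sqrt(2)))/43741 = (45594 + 6)*(1/43741) = 45600*(1/43741) = 45600/43741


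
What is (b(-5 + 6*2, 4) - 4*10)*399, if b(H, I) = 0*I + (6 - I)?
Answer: -15162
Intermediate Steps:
b(H, I) = 6 - I (b(H, I) = 0 + (6 - I) = 6 - I)
(b(-5 + 6*2, 4) - 4*10)*399 = ((6 - 1*4) - 4*10)*399 = ((6 - 4) - 40)*399 = (2 - 40)*399 = -38*399 = -15162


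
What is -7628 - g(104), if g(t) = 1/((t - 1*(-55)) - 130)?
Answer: -221213/29 ≈ -7628.0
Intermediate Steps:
g(t) = 1/(-75 + t) (g(t) = 1/((t + 55) - 130) = 1/((55 + t) - 130) = 1/(-75 + t))
-7628 - g(104) = -7628 - 1/(-75 + 104) = -7628 - 1/29 = -221213/29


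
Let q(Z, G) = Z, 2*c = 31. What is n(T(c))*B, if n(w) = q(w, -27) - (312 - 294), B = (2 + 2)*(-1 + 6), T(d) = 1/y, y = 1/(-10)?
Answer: -560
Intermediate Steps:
c = 31/2 (c = (½)*31 = 31/2 ≈ 15.500)
y = -⅒ ≈ -0.10000
T(d) = -10 (T(d) = 1/(-⅒) = -10)
B = 20 (B = 4*5 = 20)
n(w) = -18 + w (n(w) = w - (312 - 294) = w - 1*18 = w - 18 = -18 + w)
n(T(c))*B = (-18 - 10)*20 = -28*20 = -560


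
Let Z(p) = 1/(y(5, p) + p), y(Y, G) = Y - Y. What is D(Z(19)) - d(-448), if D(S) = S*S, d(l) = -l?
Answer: -161727/361 ≈ -448.00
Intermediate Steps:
y(Y, G) = 0
Z(p) = 1/p (Z(p) = 1/(0 + p) = 1/p)
D(S) = S**2
D(Z(19)) - d(-448) = (1/19)**2 - (-1)*(-448) = (1/19)**2 - 1*448 = 1/361 - 448 = -161727/361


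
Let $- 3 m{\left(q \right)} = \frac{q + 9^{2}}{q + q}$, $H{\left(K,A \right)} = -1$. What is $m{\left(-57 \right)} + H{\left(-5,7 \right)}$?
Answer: $- \frac{53}{57} \approx -0.92982$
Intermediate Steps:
$m{\left(q \right)} = - \frac{81 + q}{6 q}$ ($m{\left(q \right)} = - \frac{\left(q + 9^{2}\right) \frac{1}{q + q}}{3} = - \frac{\left(q + 81\right) \frac{1}{2 q}}{3} = - \frac{\left(81 + q\right) \frac{1}{2 q}}{3} = - \frac{\frac{1}{2} \frac{1}{q} \left(81 + q\right)}{3} = - \frac{81 + q}{6 q}$)
$m{\left(-57 \right)} + H{\left(-5,7 \right)} = \frac{-81 - -57}{6 \left(-57\right)} - 1 = \frac{1}{6} \left(- \frac{1}{57}\right) \left(-81 + 57\right) - 1 = \frac{1}{6} \left(- \frac{1}{57}\right) \left(-24\right) - 1 = \frac{4}{57} - 1 = - \frac{53}{57}$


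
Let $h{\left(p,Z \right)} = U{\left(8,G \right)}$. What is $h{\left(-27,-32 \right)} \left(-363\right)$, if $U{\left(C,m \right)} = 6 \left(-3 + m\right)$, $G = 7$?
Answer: $-8712$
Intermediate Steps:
$U{\left(C,m \right)} = -18 + 6 m$
$h{\left(p,Z \right)} = 24$ ($h{\left(p,Z \right)} = -18 + 6 \cdot 7 = -18 + 42 = 24$)
$h{\left(-27,-32 \right)} \left(-363\right) = 24 \left(-363\right) = -8712$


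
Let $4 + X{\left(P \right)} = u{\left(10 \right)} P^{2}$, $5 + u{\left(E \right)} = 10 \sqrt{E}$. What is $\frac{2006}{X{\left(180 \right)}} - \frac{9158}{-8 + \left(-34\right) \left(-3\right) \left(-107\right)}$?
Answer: $\frac{586056068181725}{698676724807078} + \frac{40621500 \sqrt{10}}{63969668999} \approx 0.84082$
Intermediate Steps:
$u{\left(E \right)} = -5 + 10 \sqrt{E}$
$X{\left(P \right)} = -4 + P^{2} \left(-5 + 10 \sqrt{10}\right)$ ($X{\left(P \right)} = -4 + \left(-5 + 10 \sqrt{10}\right) P^{2} = -4 + P^{2} \left(-5 + 10 \sqrt{10}\right)$)
$\frac{2006}{X{\left(180 \right)}} - \frac{9158}{-8 + \left(-34\right) \left(-3\right) \left(-107\right)} = \frac{2006}{-4 + 180^{2} \left(-5 + 10 \sqrt{10}\right)} - \frac{9158}{-8 + \left(-34\right) \left(-3\right) \left(-107\right)} = \frac{2006}{-4 + 32400 \left(-5 + 10 \sqrt{10}\right)} - \frac{9158}{-8 + 102 \left(-107\right)} = \frac{2006}{-4 - \left(162000 - 324000 \sqrt{10}\right)} - \frac{9158}{-8 - 10914} = \frac{2006}{-162004 + 324000 \sqrt{10}} - \frac{9158}{-10922} = \frac{2006}{-162004 + 324000 \sqrt{10}} - - \frac{4579}{5461} = \frac{2006}{-162004 + 324000 \sqrt{10}} + \frac{4579}{5461} = \frac{4579}{5461} + \frac{2006}{-162004 + 324000 \sqrt{10}}$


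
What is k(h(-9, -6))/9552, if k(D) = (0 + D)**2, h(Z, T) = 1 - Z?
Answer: 25/2388 ≈ 0.010469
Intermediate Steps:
k(D) = D**2
k(h(-9, -6))/9552 = (1 - 1*(-9))**2/9552 = (1 + 9)**2*(1/9552) = 10**2*(1/9552) = 100*(1/9552) = 25/2388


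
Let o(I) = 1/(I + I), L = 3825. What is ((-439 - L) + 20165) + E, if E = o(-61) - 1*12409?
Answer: 426023/122 ≈ 3492.0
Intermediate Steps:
o(I) = 1/(2*I)
E = -1513899/122 (E = (1/2)/(-61) - 1*12409 = (1/2)*(-1/61) - 12409 = -1/122 - 12409 = -1513899/122 ≈ -12409.)
((-439 - L) + 20165) + E = ((-439 - 1*3825) + 20165) - 1513899/122 = ((-439 - 3825) + 20165) - 1513899/122 = (-4264 + 20165) - 1513899/122 = 15901 - 1513899/122 = 426023/122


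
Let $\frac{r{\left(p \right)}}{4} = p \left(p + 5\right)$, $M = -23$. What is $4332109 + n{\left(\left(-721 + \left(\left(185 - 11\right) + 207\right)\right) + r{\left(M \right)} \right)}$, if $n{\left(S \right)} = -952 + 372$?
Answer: $4331529$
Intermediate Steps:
$r{\left(p \right)} = 4 p \left(5 + p\right)$ ($r{\left(p \right)} = 4 p \left(p + 5\right) = 4 p \left(5 + p\right)$)
$n{\left(S \right)} = -580$
$4332109 + n{\left(\left(-721 + \left(\left(185 - 11\right) + 207\right)\right) + r{\left(M \right)} \right)} = 4332109 - 580 = 4331529$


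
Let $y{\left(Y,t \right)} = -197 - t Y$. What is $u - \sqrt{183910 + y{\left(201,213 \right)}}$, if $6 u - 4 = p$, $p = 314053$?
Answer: $\frac{314057}{6} - 10 \sqrt{1409} \approx 51968.0$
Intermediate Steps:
$y{\left(Y,t \right)} = -197 - Y t$
$u = \frac{314057}{6}$ ($u = \frac{2}{3} + \frac{1}{6} \cdot 314053 = \frac{2}{3} + \frac{314053}{6} = \frac{314057}{6} \approx 52343.0$)
$u - \sqrt{183910 + y{\left(201,213 \right)}} = \frac{314057}{6} - \sqrt{183910 - \left(197 + 201 \cdot 213\right)} = \frac{314057}{6} - \sqrt{183910 - 43010} = \frac{314057}{6} - \sqrt{140900} = \frac{314057}{6} - 10 \sqrt{1409}$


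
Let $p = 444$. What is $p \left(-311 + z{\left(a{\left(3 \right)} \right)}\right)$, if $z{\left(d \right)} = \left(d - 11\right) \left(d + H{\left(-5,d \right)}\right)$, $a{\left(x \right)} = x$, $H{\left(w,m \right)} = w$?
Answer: $-130980$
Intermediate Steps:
$z{\left(d \right)} = \left(-11 + d\right) \left(-5 + d\right)$ ($z{\left(d \right)} = \left(d - 11\right) \left(d - 5\right) = \left(-11 + d\right) \left(-5 + d\right)$)
$p \left(-311 + z{\left(a{\left(3 \right)} \right)}\right) = 444 \left(-311 + \left(55 + 3^{2} - 48\right)\right) = 444 \left(-311 + \left(55 + 9 - 48\right)\right) = 444 \left(-311 + 16\right) = 444 \left(-295\right) = -130980$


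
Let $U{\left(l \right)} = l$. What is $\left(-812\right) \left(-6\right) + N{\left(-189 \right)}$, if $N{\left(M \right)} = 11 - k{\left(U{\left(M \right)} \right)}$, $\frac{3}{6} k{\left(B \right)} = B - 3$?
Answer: $5267$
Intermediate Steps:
$k{\left(B \right)} = -6 + 2 B$ ($k{\left(B \right)} = 2 \left(B - 3\right) = 2 \left(-3 + B\right) = -6 + 2 B$)
$N{\left(M \right)} = 17 - 2 M$ ($N{\left(M \right)} = 11 - \left(-6 + 2 M\right) = 17 - 2 M$)
$\left(-812\right) \left(-6\right) + N{\left(-189 \right)} = \left(-812\right) \left(-6\right) + \left(17 - -378\right) = 4872 + \left(17 + 378\right) = 4872 + 395 = 5267$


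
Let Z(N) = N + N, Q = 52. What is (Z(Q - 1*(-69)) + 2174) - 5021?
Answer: -2605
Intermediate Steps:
Z(N) = 2*N
(Z(Q - 1*(-69)) + 2174) - 5021 = (2*(52 - 1*(-69)) + 2174) - 5021 = (2*(52 + 69) + 2174) - 5021 = (2*121 + 2174) - 5021 = (242 + 2174) - 5021 = 2416 - 5021 = -2605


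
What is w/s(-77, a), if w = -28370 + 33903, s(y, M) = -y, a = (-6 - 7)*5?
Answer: 503/7 ≈ 71.857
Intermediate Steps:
a = -65 (a = -13*5 = -65)
w = 5533
w/s(-77, a) = 5533/((-1*(-77))) = 5533/77 = 5533*(1/77) = 503/7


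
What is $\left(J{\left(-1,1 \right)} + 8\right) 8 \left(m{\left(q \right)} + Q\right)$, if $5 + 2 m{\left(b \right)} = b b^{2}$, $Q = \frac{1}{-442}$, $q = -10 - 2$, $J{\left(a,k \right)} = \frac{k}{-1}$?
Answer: $- \frac{10723832}{221} \approx -48524.0$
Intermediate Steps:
$J{\left(a,k \right)} = - k$ ($J{\left(a,k \right)} = k \left(-1\right) = - k$)
$q = -12$
$Q = - \frac{1}{442} \approx -0.0022624$
$m{\left(b \right)} = - \frac{5}{2} + \frac{b^{3}}{2}$ ($m{\left(b \right)} = - \frac{5}{2} + \frac{b b^{2}}{2} = - \frac{5}{2} + \frac{b^{3}}{2}$)
$\left(J{\left(-1,1 \right)} + 8\right) 8 \left(m{\left(q \right)} + Q\right) = \left(\left(-1\right) 1 + 8\right) 8 \left(\left(- \frac{5}{2} + \frac{\left(-12\right)^{3}}{2}\right) - \frac{1}{442}\right) = \left(-1 + 8\right) 8 \left(\left(- \frac{5}{2} + \frac{1}{2} \left(-1728\right)\right) - \frac{1}{442}\right) = 7 \cdot 8 \left(\left(- \frac{5}{2} - 864\right) - \frac{1}{442}\right) = 56 \left(- \frac{1733}{2} - \frac{1}{442}\right) = 56 \left(- \frac{191497}{221}\right) = - \frac{10723832}{221}$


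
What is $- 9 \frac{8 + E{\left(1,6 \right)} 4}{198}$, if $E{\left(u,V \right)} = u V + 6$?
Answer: $- \frac{28}{11} \approx -2.5455$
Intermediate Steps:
$E{\left(u,V \right)} = 6 + V u$ ($E{\left(u,V \right)} = V u + 6 = 6 + V u$)
$- 9 \frac{8 + E{\left(1,6 \right)} 4}{198} = - 9 \frac{8 + \left(6 + 6 \cdot 1\right) 4}{198} = - 9 \left(8 + \left(6 + 6\right) 4\right) \frac{1}{198} = - 9 \left(8 + 12 \cdot 4\right) \frac{1}{198} = - 9 \left(8 + 48\right) \frac{1}{198} = - 9 \cdot 56 \cdot \frac{1}{198} = \left(-9\right) \frac{28}{99} = - \frac{28}{11}$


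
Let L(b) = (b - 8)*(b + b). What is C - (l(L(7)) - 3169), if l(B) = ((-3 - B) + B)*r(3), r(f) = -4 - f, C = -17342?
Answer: -14194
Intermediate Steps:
L(b) = 2*b*(-8 + b) (L(b) = (-8 + b)*(2*b) = 2*b*(-8 + b))
l(B) = 21 (l(B) = ((-3 - B) + B)*(-4 - 1*3) = -3*(-4 - 3) = -3*(-7) = 21)
C - (l(L(7)) - 3169) = -17342 - (21 - 3169) = -17342 - 1*(-3148) = -17342 + 3148 = -14194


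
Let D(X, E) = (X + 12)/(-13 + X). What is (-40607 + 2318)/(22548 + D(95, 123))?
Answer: -3139698/1849043 ≈ -1.6980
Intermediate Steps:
D(X, E) = (12 + X)/(-13 + X)
(-40607 + 2318)/(22548 + D(95, 123)) = (-40607 + 2318)/(22548 + (12 + 95)/(-13 + 95)) = -38289/(22548 + 107/82) = -38289/1849043/82 = -38289*82/1849043 = -3139698/1849043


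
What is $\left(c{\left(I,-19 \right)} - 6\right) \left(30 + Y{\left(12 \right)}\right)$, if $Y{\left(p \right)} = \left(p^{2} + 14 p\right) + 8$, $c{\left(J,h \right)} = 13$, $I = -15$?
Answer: $2450$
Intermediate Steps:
$Y{\left(p \right)} = 8 + p^{2} + 14 p$
$\left(c{\left(I,-19 \right)} - 6\right) \left(30 + Y{\left(12 \right)}\right) = \left(13 - 6\right) \left(30 + \left(8 + 12^{2} + 14 \cdot 12\right)\right) = 7 \left(30 + \left(8 + 144 + 168\right)\right) = 7 \left(30 + 320\right) = 7 \cdot 350 = 2450$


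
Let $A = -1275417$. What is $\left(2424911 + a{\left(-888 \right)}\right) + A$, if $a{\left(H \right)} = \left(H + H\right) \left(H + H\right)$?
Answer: $4303670$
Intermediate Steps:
$a{\left(H \right)} = 4 H^{2}$ ($a{\left(H \right)} = 2 H 2 H = 4 H^{2}$)
$\left(2424911 + a{\left(-888 \right)}\right) + A = \left(2424911 + 4 \left(-888\right)^{2}\right) - 1275417 = \left(2424911 + 4 \cdot 788544\right) - 1275417 = \left(2424911 + 3154176\right) - 1275417 = 5579087 - 1275417 = 4303670$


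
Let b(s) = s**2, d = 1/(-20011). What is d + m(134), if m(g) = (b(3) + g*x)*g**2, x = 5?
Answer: 243976593363/20011 ≈ 1.2192e+7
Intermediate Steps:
d = -1/20011 ≈ -4.9972e-5
m(g) = g**2*(9 + 5*g) (m(g) = (3**2 + g*5)*g**2 = (9 + 5*g)*g**2 = g**2*(9 + 5*g))
d + m(134) = -1/20011 + 134**2*(9 + 5*134) = -1/20011 + 17956*(9 + 670) = -1/20011 + 17956*679 = -1/20011 + 12192124 = 243976593363/20011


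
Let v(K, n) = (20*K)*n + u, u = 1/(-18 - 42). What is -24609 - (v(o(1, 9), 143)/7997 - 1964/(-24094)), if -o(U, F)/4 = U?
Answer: -142241857518253/5780391540 ≈ -24608.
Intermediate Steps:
u = -1/60 (u = 1/(-60) = -1/60 ≈ -0.016667)
o(U, F) = -4*U
v(K, n) = -1/60 + 20*K*n (v(K, n) = (20*K)*n - 1/60 = 20*K*n - 1/60 = -1/60 + 20*K*n)
-24609 - (v(o(1, 9), 143)/7997 - 1964/(-24094)) = -24609 - ((-1/60 + 20*(-4*1)*143)/7997 - 1964/(-24094)) = -24609 - ((-1/60 + 20*(-4)*143)*(1/7997) - 1964*(-1/24094)) = -24609 - ((-1/60 - 11440)*(1/7997) + 982/12047) = -24609 - (-686401/60*1/7997 + 982/12047) = -24609 - (-686401/479820 + 982/12047) = -24609 - 1*(-7797889607/5780391540) = -24609 + 7797889607/5780391540 = -142241857518253/5780391540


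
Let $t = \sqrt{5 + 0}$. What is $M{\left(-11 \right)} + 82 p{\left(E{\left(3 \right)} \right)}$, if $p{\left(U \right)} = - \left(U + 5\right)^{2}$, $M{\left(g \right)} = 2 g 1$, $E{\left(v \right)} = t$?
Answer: $-2482 - 820 \sqrt{5} \approx -4315.6$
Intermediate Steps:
$t = \sqrt{5} \approx 2.2361$
$E{\left(v \right)} = \sqrt{5}$
$M{\left(g \right)} = 2 g$
$p{\left(U \right)} = - \left(5 + U\right)^{2}$
$M{\left(-11 \right)} + 82 p{\left(E{\left(3 \right)} \right)} = 2 \left(-11\right) + 82 \left(- \left(5 + \sqrt{5}\right)^{2}\right) = -22 - 82 \left(5 + \sqrt{5}\right)^{2}$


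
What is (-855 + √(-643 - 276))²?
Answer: (855 - I*√919)² ≈ 7.3011e+5 - 51839.0*I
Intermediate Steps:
(-855 + √(-643 - 276))² = (-855 + √(-919))² = (-855 + I*√919)²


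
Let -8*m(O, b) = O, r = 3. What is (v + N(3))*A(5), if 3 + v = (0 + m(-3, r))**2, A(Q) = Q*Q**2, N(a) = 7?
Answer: 33125/64 ≈ 517.58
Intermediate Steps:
m(O, b) = -O/8
A(Q) = Q**3
v = -183/64 (v = -3 + (0 - 1/8*(-3))**2 = -3 + (0 + 3/8)**2 = -3 + (3/8)**2 = -3 + 9/64 = -183/64 ≈ -2.8594)
(v + N(3))*A(5) = (-183/64 + 7)*5**3 = (265/64)*125 = 33125/64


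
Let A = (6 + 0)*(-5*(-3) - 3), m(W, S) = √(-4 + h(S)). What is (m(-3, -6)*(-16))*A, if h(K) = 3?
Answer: -1152*I ≈ -1152.0*I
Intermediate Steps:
m(W, S) = I (m(W, S) = √(-4 + 3) = √(-1) = I)
A = 72 (A = 6*(15 - 3) = 6*12 = 72)
(m(-3, -6)*(-16))*A = (I*(-16))*72 = -16*I*72 = -1152*I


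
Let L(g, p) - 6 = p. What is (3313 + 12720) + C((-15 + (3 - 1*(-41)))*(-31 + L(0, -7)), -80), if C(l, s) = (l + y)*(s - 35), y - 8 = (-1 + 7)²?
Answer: 117693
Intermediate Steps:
y = 44 (y = 8 + (-1 + 7)² = 8 + 6² = 8 + 36 = 44)
L(g, p) = 6 + p
C(l, s) = (-35 + s)*(44 + l) (C(l, s) = (l + 44)*(s - 35) = (44 + l)*(-35 + s) = (-35 + s)*(44 + l))
(3313 + 12720) + C((-15 + (3 - 1*(-41)))*(-31 + L(0, -7)), -80) = (3313 + 12720) + (-1540 - 35*(-15 + (3 - 1*(-41)))*(-31 + (6 - 7)) + 44*(-80) + ((-15 + (3 - 1*(-41)))*(-31 + (6 - 7)))*(-80)) = 16033 + (-1540 - 35*(-15 + (3 + 41))*(-31 - 1) - 3520 + ((-15 + (3 + 41))*(-31 - 1))*(-80)) = 16033 + (-1540 - 35*(-15 + 44)*(-32) - 3520 + ((-15 + 44)*(-32))*(-80)) = 16033 + (-1540 - 1015*(-32) - 3520 + (29*(-32))*(-80)) = 16033 + (-1540 - 35*(-928) - 3520 - 928*(-80)) = 16033 + (-1540 + 32480 - 3520 + 74240) = 16033 + 101660 = 117693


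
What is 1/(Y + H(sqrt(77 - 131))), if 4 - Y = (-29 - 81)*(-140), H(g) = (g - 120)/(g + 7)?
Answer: (-3*sqrt(6) + 7*I)/(3*(-35964*I + 15395*sqrt(6))) ≈ -6.492e-5 - 3.8187e-8*I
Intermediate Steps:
H(g) = (-120 + g)/(7 + g)
Y = -15396 (Y = 4 - (-29 - 81)*(-140) = 4 - (-110)*(-140) = 4 - 1*15400 = 4 - 15400 = -15396)
1/(Y + H(sqrt(77 - 131))) = 1/(-15396 + (-120 + sqrt(77 - 131))/(7 + sqrt(77 - 131))) = 1/(-15396 + (-120 + sqrt(-54))/(7 + sqrt(-54))) = 1/(-15396 + (-120 + 3*I*sqrt(6))/(7 + 3*I*sqrt(6)))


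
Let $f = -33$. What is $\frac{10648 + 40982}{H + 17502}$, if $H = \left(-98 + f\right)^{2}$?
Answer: $\frac{51630}{34663} \approx 1.4895$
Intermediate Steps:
$H = 17161$ ($H = \left(-98 - 33\right)^{2} = \left(-131\right)^{2} = 17161$)
$\frac{10648 + 40982}{H + 17502} = \frac{10648 + 40982}{17161 + 17502} = \frac{51630}{34663}$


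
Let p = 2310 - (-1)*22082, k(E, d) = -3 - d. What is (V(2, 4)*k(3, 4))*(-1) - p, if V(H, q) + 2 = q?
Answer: -24378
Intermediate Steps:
V(H, q) = -2 + q
p = 24392 (p = 2310 - 1*(-22082) = 2310 + 22082 = 24392)
(V(2, 4)*k(3, 4))*(-1) - p = ((-2 + 4)*(-3 - 1*4))*(-1) - 1*24392 = (2*(-3 - 4))*(-1) - 24392 = (2*(-7))*(-1) - 24392 = -14*(-1) - 24392 = 14 - 24392 = -24378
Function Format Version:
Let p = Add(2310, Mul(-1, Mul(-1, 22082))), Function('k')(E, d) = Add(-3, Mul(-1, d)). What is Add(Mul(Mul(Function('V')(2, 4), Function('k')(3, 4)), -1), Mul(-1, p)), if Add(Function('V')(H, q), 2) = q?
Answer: -24378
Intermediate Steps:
Function('V')(H, q) = Add(-2, q)
p = 24392 (p = Add(2310, Mul(-1, -22082)) = Add(2310, 22082) = 24392)
Add(Mul(Mul(Function('V')(2, 4), Function('k')(3, 4)), -1), Mul(-1, p)) = Add(Mul(Mul(Add(-2, 4), Add(-3, Mul(-1, 4))), -1), Mul(-1, 24392)) = Add(Mul(Mul(2, Add(-3, -4)), -1), -24392) = Add(Mul(Mul(2, -7), -1), -24392) = Add(Mul(-14, -1), -24392) = Add(14, -24392) = -24378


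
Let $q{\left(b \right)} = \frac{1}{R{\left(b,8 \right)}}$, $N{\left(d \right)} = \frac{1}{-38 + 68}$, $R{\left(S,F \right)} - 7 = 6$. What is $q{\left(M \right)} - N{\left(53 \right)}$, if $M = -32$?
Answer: $\frac{17}{390} \approx 0.04359$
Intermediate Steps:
$R{\left(S,F \right)} = 13$ ($R{\left(S,F \right)} = 7 + 6 = 13$)
$N{\left(d \right)} = \frac{1}{30}$
$q{\left(b \right)} = \frac{1}{13}$
$q{\left(M \right)} - N{\left(53 \right)} = \frac{1}{13} - \frac{1}{30} = \frac{17}{390}$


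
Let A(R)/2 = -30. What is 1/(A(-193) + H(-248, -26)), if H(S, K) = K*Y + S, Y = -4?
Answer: -1/204 ≈ -0.0049020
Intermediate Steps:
A(R) = -60 (A(R) = 2*(-30) = -60)
H(S, K) = S - 4*K (H(S, K) = K*(-4) + S = -4*K + S = S - 4*K)
1/(A(-193) + H(-248, -26)) = 1/(-60 + (-248 - 4*(-26))) = 1/(-60 + (-248 + 104)) = 1/(-60 - 144) = 1/(-204) = -1/204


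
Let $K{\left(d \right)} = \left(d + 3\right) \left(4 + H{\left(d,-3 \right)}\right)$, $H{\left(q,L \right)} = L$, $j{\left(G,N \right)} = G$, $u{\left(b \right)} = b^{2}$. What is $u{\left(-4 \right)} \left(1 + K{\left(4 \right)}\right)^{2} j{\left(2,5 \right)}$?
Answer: $2048$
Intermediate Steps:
$K{\left(d \right)} = 3 + d$ ($K{\left(d \right)} = \left(d + 3\right) \left(4 - 3\right) = \left(3 + d\right) 1 = 3 + d$)
$u{\left(-4 \right)} \left(1 + K{\left(4 \right)}\right)^{2} j{\left(2,5 \right)} = \left(-4\right)^{2} \left(1 + \left(3 + 4\right)\right)^{2} \cdot 2 = 16 \left(1 + 7\right)^{2} \cdot 2 = 16 \cdot 8^{2} \cdot 2 = 16 \cdot 64 \cdot 2 = 1024 \cdot 2 = 2048$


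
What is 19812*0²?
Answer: 0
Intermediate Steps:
19812*0² = 19812*0 = 0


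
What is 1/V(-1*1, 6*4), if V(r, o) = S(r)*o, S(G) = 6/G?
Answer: -1/144 ≈ -0.0069444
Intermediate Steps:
V(r, o) = 6*o/r (V(r, o) = (6/r)*o = 6*o/r)
1/V(-1*1, 6*4) = 1/(6*(6*4)/((-1*1))) = 1/(6*24/(-1)) = 1/(6*24*(-1)) = 1/(-144) = -1/144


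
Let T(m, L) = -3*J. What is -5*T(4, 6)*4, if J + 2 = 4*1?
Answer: 120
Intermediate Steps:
J = 2 (J = -2 + 4*1 = -2 + 4 = 2)
T(m, L) = -6 (T(m, L) = -3*2 = -6)
-5*T(4, 6)*4 = -5*(-6)*4 = 30*4 = 120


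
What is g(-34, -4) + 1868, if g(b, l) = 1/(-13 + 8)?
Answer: 9339/5 ≈ 1867.8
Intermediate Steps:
g(b, l) = -1/5 (g(b, l) = 1/(-5) = -1/5)
g(-34, -4) + 1868 = -1/5 + 1868 = 9339/5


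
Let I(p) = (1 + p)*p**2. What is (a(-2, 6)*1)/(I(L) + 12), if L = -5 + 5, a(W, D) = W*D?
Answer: -1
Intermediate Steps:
a(W, D) = D*W
L = 0
I(p) = p**2*(1 + p)
(a(-2, 6)*1)/(I(L) + 12) = ((6*(-2))*1)/(0**2*(1 + 0) + 12) = (-12*1)/(0*1 + 12) = -12/(0 + 12) = -12/12 = (1/12)*(-12) = -1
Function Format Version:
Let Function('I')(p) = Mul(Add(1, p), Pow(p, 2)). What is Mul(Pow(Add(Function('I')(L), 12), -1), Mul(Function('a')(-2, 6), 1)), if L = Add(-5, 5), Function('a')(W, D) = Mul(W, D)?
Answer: -1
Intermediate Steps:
Function('a')(W, D) = Mul(D, W)
L = 0
Function('I')(p) = Mul(Pow(p, 2), Add(1, p))
Mul(Pow(Add(Function('I')(L), 12), -1), Mul(Function('a')(-2, 6), 1)) = Mul(Pow(Add(Mul(Pow(0, 2), Add(1, 0)), 12), -1), Mul(Mul(6, -2), 1)) = Mul(Pow(Add(Mul(0, 1), 12), -1), Mul(-12, 1)) = Mul(Pow(Add(0, 12), -1), -12) = Mul(Pow(12, -1), -12) = Mul(Rational(1, 12), -12) = -1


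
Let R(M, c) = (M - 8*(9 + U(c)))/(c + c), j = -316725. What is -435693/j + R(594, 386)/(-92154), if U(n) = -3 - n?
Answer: 5165884553789/3755455200300 ≈ 1.3756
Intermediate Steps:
R(M, c) = (-48 + M + 8*c)/(2*c) (R(M, c) = (M - 8*(9 + (-3 - c)))/(c + c) = (M - 8*(6 - c))/((2*c)) = (M + (-48 + 8*c))*(1/(2*c)) = (-48 + M + 8*c)*(1/(2*c)) = (-48 + M + 8*c)/(2*c))
-435693/j + R(594, 386)/(-92154) = -435693/(-316725) + ((1/2)*(-48 + 594 + 8*386)/386)/(-92154) = -435693*(-1/316725) + ((1/2)*(1/386)*(-48 + 594 + 3088))*(-1/92154) = 145231/105575 + ((1/2)*(1/386)*3634)*(-1/92154) = 145231/105575 + (1817/386)*(-1/92154) = 145231/105575 - 1817/35571444 = 5165884553789/3755455200300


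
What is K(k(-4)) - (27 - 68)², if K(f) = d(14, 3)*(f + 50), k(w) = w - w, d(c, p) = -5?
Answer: -1931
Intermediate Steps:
k(w) = 0
K(f) = -250 - 5*f (K(f) = -5*(f + 50) = -5*(50 + f) = -250 - 5*f)
K(k(-4)) - (27 - 68)² = (-250 - 5*0) - (27 - 68)² = (-250 + 0) - 1*(-41)² = -250 - 1*1681 = -250 - 1681 = -1931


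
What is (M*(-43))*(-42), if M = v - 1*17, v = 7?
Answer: -18060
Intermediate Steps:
M = -10 (M = 7 - 1*17 = 7 - 17 = -10)
(M*(-43))*(-42) = -10*(-43)*(-42) = 430*(-42) = -18060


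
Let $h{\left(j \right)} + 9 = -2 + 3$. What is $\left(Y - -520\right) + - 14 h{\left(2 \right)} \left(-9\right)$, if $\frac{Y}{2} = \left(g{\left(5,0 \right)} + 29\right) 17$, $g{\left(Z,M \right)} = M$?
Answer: $498$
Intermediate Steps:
$h{\left(j \right)} = -8$ ($h{\left(j \right)} = -9 + \left(-2 + 3\right) = -9 + 1 = -8$)
$Y = 986$ ($Y = 2 \left(0 + 29\right) 17 = 2 \cdot 29 \cdot 17 = 2 \cdot 493 = 986$)
$\left(Y - -520\right) + - 14 h{\left(2 \right)} \left(-9\right) = \left(986 - -520\right) + \left(-14\right) \left(-8\right) \left(-9\right) = \left(986 + 520\right) + 112 \left(-9\right) = 1506 - 1008 = 498$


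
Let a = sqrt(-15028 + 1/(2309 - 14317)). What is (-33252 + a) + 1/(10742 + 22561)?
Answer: -1107391355/33303 + 5*I*sqrt(21669183498)/6004 ≈ -33252.0 + 122.59*I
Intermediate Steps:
a = 5*I*sqrt(21669183498)/6004 (a = sqrt(-15028 + 1/(-12008)) = sqrt(-15028 - 1/12008) = sqrt(-180456225/12008) = 5*I*sqrt(21669183498)/6004 ≈ 122.59*I)
(-33252 + a) + 1/(10742 + 22561) = (-33252 + 5*I*sqrt(21669183498)/6004) + 1/(10742 + 22561) = (-33252 + 5*I*sqrt(21669183498)/6004) + 1/33303 = -1107391355/33303 + 5*I*sqrt(21669183498)/6004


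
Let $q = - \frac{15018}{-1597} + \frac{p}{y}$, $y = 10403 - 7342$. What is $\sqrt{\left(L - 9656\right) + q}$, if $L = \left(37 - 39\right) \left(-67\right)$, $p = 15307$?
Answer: $\frac{i \sqrt{227199403206806849}}{4888417} \approx 97.507 i$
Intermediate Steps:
$y = 3061$ ($y = 10403 - 7342 = 3061$)
$q = \frac{70415377}{4888417}$ ($q = - \frac{15018}{-1597} + \frac{15307}{3061} = \left(-15018\right) \left(- \frac{1}{1597}\right) + 15307 \cdot \frac{1}{3061} = \frac{15018}{1597} + \frac{15307}{3061} = \frac{70415377}{4888417} \approx 14.405$)
$L = 134$ ($L = \left(-2\right) \left(-67\right) = 134$)
$\sqrt{\left(L - 9656\right) + q} = \sqrt{\left(134 - 9656\right) + \frac{70415377}{4888417}} = \sqrt{-9522 + \frac{70415377}{4888417}} = \sqrt{- \frac{46477091297}{4888417}} = \frac{i \sqrt{227199403206806849}}{4888417}$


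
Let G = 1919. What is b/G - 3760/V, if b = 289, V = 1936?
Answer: -415996/232199 ≈ -1.7915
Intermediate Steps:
b/G - 3760/V = 289/1919 - 3760/1936 = 289*(1/1919) - 3760*1/1936 = 289/1919 - 235/121 = -415996/232199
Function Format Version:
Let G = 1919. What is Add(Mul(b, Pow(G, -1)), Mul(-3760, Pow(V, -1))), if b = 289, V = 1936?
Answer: Rational(-415996, 232199) ≈ -1.7915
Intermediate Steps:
Add(Mul(b, Pow(G, -1)), Mul(-3760, Pow(V, -1))) = Add(Mul(289, Pow(1919, -1)), Mul(-3760, Pow(1936, -1))) = Add(Mul(289, Rational(1, 1919)), Mul(-3760, Rational(1, 1936))) = Add(Rational(289, 1919), Rational(-235, 121)) = Rational(-415996, 232199)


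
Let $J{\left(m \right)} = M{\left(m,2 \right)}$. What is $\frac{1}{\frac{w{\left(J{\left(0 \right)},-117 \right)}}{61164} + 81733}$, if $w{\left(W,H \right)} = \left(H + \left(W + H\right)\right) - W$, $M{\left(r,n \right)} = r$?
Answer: $\frac{3398}{277728721} \approx 1.2235 \cdot 10^{-5}$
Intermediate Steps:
$J{\left(m \right)} = m$
$w{\left(W,H \right)} = 2 H$ ($w{\left(W,H \right)} = \left(H + \left(H + W\right)\right) - W = \left(W + 2 H\right) - W = 2 H$)
$\frac{1}{\frac{w{\left(J{\left(0 \right)},-117 \right)}}{61164} + 81733} = \frac{1}{\frac{2 \left(-117\right)}{61164} + 81733} = \frac{1}{\left(-234\right) \frac{1}{61164} + 81733} = \frac{1}{- \frac{13}{3398} + 81733} = \frac{1}{\frac{277728721}{3398}} = \frac{3398}{277728721}$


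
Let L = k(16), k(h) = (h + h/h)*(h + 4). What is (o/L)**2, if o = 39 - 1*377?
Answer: 28561/28900 ≈ 0.98827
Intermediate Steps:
o = -338 (o = 39 - 377 = -338)
k(h) = (1 + h)*(4 + h) (k(h) = (h + 1)*(4 + h) = (1 + h)*(4 + h))
L = 340 (L = 4 + 16**2 + 5*16 = 4 + 256 + 80 = 340)
(o/L)**2 = (-338/340)**2 = (-338*1/340)**2 = (-169/170)**2 = 28561/28900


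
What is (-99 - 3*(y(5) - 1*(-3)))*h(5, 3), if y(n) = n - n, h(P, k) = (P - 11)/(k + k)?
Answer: 108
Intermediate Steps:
h(P, k) = (-11 + P)/(2*k) (h(P, k) = (-11 + P)/((2*k)) = (-11 + P)*(1/(2*k)) = (-11 + P)/(2*k))
y(n) = 0
(-99 - 3*(y(5) - 1*(-3)))*h(5, 3) = (-99 - 3*(0 - 1*(-3)))*((1/2)*(-11 + 5)/3) = (-99 - 3*(0 + 3))*((1/2)*(1/3)*(-6)) = (-99 - 3*3)*(-1) = (-99 - 9)*(-1) = -108*(-1) = 108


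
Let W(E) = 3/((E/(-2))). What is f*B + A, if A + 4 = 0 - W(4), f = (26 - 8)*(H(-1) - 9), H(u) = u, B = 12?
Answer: -4325/2 ≈ -2162.5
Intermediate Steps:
f = -180 (f = (26 - 8)*(-1 - 9) = 18*(-10) = -180)
W(E) = -6/E (W(E) = 3/((E*(-½))) = 3/((-E/2)) = 3*(-2/E) = -6/E)
A = -5/2 (A = -4 + (0 - (-6)/4) = -4 + (0 - 1*(-3/2)) = -4 + (0 + 3/2) = -4 + 3/2 = -5/2 ≈ -2.5000)
f*B + A = -180*12 - 5/2 = -2160 - 5/2 = -4325/2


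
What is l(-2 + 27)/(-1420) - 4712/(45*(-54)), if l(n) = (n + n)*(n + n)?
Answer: 15401/86265 ≈ 0.17853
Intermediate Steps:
l(n) = 4*n² (l(n) = (2*n)*(2*n) = 4*n²)
l(-2 + 27)/(-1420) - 4712/(45*(-54)) = (4*(-2 + 27)²)/(-1420) - 4712/(45*(-54)) = (4*25²)*(-1/1420) - 4712/(-2430) = (4*625)*(-1/1420) - 4712*(-1/2430) = 2500*(-1/1420) + 2356/1215 = -125/71 + 2356/1215 = 15401/86265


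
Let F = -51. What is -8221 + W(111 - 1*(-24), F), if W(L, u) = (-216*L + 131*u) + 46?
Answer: -44016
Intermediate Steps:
W(L, u) = 46 - 216*L + 131*u
-8221 + W(111 - 1*(-24), F) = -8221 + (46 - 216*(111 - 1*(-24)) + 131*(-51)) = -8221 + (46 - 216*(111 + 24) - 6681) = -8221 + (46 - 216*135 - 6681) = -8221 + (46 - 29160 - 6681) = -8221 - 35795 = -44016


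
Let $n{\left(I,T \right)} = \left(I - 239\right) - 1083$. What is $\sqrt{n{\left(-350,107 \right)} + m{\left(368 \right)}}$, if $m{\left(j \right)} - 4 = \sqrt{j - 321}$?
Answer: $\sqrt{-1668 + \sqrt{47}} \approx 40.757 i$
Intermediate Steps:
$m{\left(j \right)} = 4 + \sqrt{-321 + j}$ ($m{\left(j \right)} = 4 + \sqrt{j - 321} = 4 + \sqrt{-321 + j}$)
$n{\left(I,T \right)} = -1322 + I$ ($n{\left(I,T \right)} = \left(I - 239\right) - 1083 = \left(-239 + I\right) - 1083 = -1322 + I$)
$\sqrt{n{\left(-350,107 \right)} + m{\left(368 \right)}} = \sqrt{\left(-1322 - 350\right) + \left(4 + \sqrt{-321 + 368}\right)} = \sqrt{-1672 + \left(4 + \sqrt{47}\right)} = \sqrt{-1668 + \sqrt{47}}$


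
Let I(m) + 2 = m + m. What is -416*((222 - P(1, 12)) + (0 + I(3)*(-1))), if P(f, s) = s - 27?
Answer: -96928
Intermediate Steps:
P(f, s) = -27 + s
I(m) = -2 + 2*m (I(m) = -2 + (m + m) = -2 + 2*m)
-416*((222 - P(1, 12)) + (0 + I(3)*(-1))) = -416*((222 - (-27 + 12)) + (0 + (-2 + 2*3)*(-1))) = -416*((222 - 1*(-15)) + (0 + (-2 + 6)*(-1))) = -416*((222 + 15) + (0 + 4*(-1))) = -416*(237 + (0 - 4)) = -416*(237 - 4) = -416*233 = -96928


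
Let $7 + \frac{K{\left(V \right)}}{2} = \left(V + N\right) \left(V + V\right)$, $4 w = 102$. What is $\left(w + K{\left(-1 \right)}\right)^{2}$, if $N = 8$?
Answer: $\frac{1089}{4} \approx 272.25$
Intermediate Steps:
$w = \frac{51}{2}$ ($w = \frac{1}{4} \cdot 102 = \frac{51}{2} \approx 25.5$)
$K{\left(V \right)} = -14 + 4 V \left(8 + V\right)$ ($K{\left(V \right)} = -14 + 2 \left(V + 8\right) \left(V + V\right) = -14 + 2 \left(8 + V\right) 2 V = -14 + 2 \cdot 2 V \left(8 + V\right) = -14 + 4 V \left(8 + V\right)$)
$\left(w + K{\left(-1 \right)}\right)^{2} = \left(\frac{51}{2} + \left(-14 + 4 \left(-1\right)^{2} + 32 \left(-1\right)\right)\right)^{2} = \left(\frac{51}{2} - 42\right)^{2} = \left(- \frac{33}{2}\right)^{2} = \frac{1089}{4}$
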